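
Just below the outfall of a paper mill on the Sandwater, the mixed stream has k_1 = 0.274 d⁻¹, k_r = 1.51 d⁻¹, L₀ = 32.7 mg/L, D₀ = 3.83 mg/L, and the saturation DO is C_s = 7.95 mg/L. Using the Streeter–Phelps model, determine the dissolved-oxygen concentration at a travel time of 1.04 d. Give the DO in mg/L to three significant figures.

DO ≈ 3.21 mg/L

k_1 L₀/(k_r−k_1) = 0.274×32.7/(1.51−0.274) = 8.960/1.236 = 7.249 mg/L.
e^(−k_1 t) = e^(−0.274×1.040) = 0.7520; e^(−k_r t) = e^(−1.51×1.040) = 0.2080.
D = 7.249 × (0.7520 − 0.2080) + 3.83 × 0.2080 = 3.944 + 0.7965 = 4.741 mg/L.
DO = C_s − D = 7.95 − 4.741 = 3.209 mg/L.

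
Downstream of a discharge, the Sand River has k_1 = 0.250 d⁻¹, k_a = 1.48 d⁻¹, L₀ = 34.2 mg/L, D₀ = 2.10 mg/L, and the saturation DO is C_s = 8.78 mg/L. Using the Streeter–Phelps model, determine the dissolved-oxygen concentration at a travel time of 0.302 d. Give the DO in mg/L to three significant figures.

k_1 L₀/(k_a−k_1) = 0.250×34.2/(1.48−0.250) = 8.550/1.230 = 6.951 mg/L.
e^(−k_1 t) = e^(−0.250×0.3020) = 0.9273; e^(−k_a t) = e^(−1.48×0.3020) = 0.6396.
D = 6.951 × (0.9273 − 0.6396) + 2.10 × 0.6396 = 2.000 + 1.343 = 3.343 mg/L.
DO = C_s − D = 8.78 − 3.343 = 5.437 mg/L.

DO ≈ 5.44 mg/L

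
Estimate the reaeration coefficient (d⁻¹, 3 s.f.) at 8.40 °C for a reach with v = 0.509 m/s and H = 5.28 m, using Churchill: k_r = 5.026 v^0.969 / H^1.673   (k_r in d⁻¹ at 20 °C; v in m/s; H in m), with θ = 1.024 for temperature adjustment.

k_r(20) = 5.026 × 0.509^0.969 / 5.28^1.673 = 5.026 × 0.5198 / 16.18 = 0.1615 d⁻¹.
k_r(8.40) = 0.1615 × 1.024^(8.40−20) = 0.1615 × 0.7595 = 0.1226 d⁻¹.

k_r ≈ 0.123 d⁻¹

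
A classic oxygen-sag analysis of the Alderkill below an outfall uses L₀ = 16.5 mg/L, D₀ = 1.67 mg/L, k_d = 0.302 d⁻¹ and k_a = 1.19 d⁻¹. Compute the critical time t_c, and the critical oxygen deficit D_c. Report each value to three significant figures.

t_c ≈ 1.15 d; D_c ≈ 2.96 mg/L

With k_a/k_d = 3.940 and 1 − D₀(k_a−k_d)/(k_d L₀) = 0.7024,
t_c = ln(3.940 × 0.7024) / (1.19 − 0.302) = ln(2.768) / 0.8880 = 1.018/0.8880 = 1.146 d.
D_c = (k_d/k_a) L₀ e^(−k_d t_c) = (0.302/1.19) × 16.5 × e^(−0.302×1.146) = 0.2538 × 16.5 × 0.7074 = 2.962 mg/L.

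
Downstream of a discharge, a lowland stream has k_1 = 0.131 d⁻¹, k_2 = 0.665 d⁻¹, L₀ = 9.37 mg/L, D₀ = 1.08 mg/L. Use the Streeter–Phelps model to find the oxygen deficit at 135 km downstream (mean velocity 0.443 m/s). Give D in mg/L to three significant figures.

D ≈ 1.33 mg/L

Travel time t = x/v = 135 km / (0.443 m/s) = 135000 m / 0.443 m/s = 304700 s = 3.527 d.
k_1 L₀/(k_2−k_1) = 0.131×9.37/(0.665−0.131) = 1.227/0.5340 = 2.299 mg/L.
e^(−k_1 t) = e^(−0.131×3.527) = 0.6300; e^(−k_2 t) = e^(−0.665×3.527) = 0.09580.
D = 2.299 × (0.6300 − 0.09580) + 1.08 × 0.09580 = 1.228 + 0.1035 = 1.331 mg/L.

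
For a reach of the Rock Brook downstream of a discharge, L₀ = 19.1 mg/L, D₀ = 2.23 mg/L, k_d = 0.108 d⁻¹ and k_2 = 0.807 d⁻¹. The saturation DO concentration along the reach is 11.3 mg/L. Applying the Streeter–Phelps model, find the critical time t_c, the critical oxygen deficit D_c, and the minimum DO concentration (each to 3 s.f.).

t_c ≈ 0.861 d; D_c ≈ 2.33 mg/L; min DO ≈ 8.97 mg/L

t_c = [1/(k_2−k_d)] ln[(k_2/k_d)(1 − D₀(k_2−k_d)/(k_d L₀))]
= [1/(0.807−0.108)] ln[(0.807/0.108)(1 − 2.23×0.6990/(0.108×19.1))]
= (1/0.6990) ln[7.472 × 0.2443] = 1.431 × ln(1.826) = 1.431 × 0.6020 = 0.8612 d.
L(t_c) = L₀ e^(−k_d t_c) = 19.1 × 0.9112 = 17.40 mg/L, and at the critical point k_2 D_c = k_d L, so D_c = (0.108/0.807) × 17.40 = 2.329 mg/L.
Minimum DO = C_s − D_c = 11.3 − 2.329 = 8.971 mg/L.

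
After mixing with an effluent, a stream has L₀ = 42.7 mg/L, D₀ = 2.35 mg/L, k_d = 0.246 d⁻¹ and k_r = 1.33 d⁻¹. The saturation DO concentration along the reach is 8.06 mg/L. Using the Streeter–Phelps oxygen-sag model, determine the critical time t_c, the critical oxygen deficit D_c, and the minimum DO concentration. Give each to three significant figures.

t_c ≈ 1.30 d; D_c ≈ 5.74 mg/L; min DO ≈ 2.32 mg/L

t_c = [1/(k_r−k_d)] ln[(k_r/k_d)(1 − D₀(k_r−k_d)/(k_d L₀))]
= [1/(1.33−0.246)] ln[(1.33/0.246)(1 − 2.35×1.084/(0.246×42.7))]
= (1/1.084) ln[5.407 × 0.7575] = 0.9225 × ln(4.095) = 0.9225 × 1.410 = 1.301 d.
L(t_c) = L₀ e^(−k_d t_c) = 42.7 × 0.7262 = 31.01 mg/L, and at the critical point k_r D_c = k_d L, so D_c = (0.246/1.33) × 31.01 = 5.735 mg/L.
Minimum DO = C_s − D_c = 8.06 − 5.735 = 2.325 mg/L.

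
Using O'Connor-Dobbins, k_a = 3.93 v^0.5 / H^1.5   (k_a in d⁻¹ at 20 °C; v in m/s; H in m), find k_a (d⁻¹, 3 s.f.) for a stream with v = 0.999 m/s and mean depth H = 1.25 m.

k_a = 3.93 × 0.999^0.5 / 1.25^1.5 = 3.93 × 0.9995 / 1.398 = 2.811 d⁻¹.

k_a ≈ 2.81 d⁻¹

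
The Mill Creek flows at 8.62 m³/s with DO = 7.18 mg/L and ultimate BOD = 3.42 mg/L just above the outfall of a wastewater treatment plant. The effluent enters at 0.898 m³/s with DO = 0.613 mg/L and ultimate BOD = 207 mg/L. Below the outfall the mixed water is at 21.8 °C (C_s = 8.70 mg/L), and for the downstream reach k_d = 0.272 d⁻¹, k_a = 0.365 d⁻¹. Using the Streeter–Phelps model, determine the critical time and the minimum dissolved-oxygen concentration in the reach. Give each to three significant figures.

t_c ≈ 2.81 d; minimum DO ≈ 0.846 mg/L

Mixed DO = (8.62×7.18 + 0.898×0.613)/(8.62+0.898) = 62.44/9.518 = 6.560 mg/L.
Mixed L₀ = (8.62×3.42 + 0.898×207)/(9.518) = 215.4/9.518 = 22.63 mg/L.
Initial deficit D₀ = C_s − DO₀ = 8.70 − 6.560 = 2.140 mg/L.
t_c = (1/0.09300) ln[(0.365/0.272)(1 − 2.140×0.09300/(0.272×22.63))] = 10.75 × ln(1.299) = 2.809 d.
D_c = (0.272/0.365) × 22.63 × e^(−0.272×2.809) = 0.7452 × 22.63 × 0.4658 = 7.854 mg/L.
Minimum DO = 8.70 − 7.854 = 0.8459 mg/L.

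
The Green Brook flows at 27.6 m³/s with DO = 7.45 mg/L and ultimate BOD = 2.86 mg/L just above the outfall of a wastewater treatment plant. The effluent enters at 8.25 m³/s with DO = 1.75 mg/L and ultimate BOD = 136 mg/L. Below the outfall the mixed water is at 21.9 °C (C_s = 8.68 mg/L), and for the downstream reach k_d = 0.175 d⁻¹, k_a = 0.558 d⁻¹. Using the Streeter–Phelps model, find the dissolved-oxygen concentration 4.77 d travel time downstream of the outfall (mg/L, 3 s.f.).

DO ≈ 2.93 mg/L

Mixed DO = (27.6×7.45 + 8.25×1.75)/(27.6+8.25) = 220.1/35.85 = 6.138 mg/L.
Mixed L₀ = (27.6×2.86 + 8.25×136)/(35.85) = 1201/35.85 = 33.50 mg/L.
Initial deficit D₀ = C_s − DO₀ = 8.68 − 6.138 = 2.542 mg/L.
D(4.77) = [0.175×33.50/(0.558−0.175)](e^(−0.175×4.77) − e^(−0.558×4.77)) + 2.542 e^(−0.558×4.77)
= 15.31 × (0.4340 − 0.06983) + 2.542 × 0.06983 = 5.751 mg/L.
DO = 8.68 − 5.751 = 2.929 mg/L.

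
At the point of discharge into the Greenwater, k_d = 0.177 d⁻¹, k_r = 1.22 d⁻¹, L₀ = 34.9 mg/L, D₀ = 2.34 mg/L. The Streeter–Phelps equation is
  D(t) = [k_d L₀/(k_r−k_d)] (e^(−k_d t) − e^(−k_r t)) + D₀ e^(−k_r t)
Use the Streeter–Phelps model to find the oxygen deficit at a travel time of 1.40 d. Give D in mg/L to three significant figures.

D ≈ 3.97 mg/L

k_d L₀/(k_r−k_d) = 0.177×34.9/(1.22−0.177) = 6.177/1.043 = 5.923 mg/L.
e^(−k_d t) = e^(−0.177×1.400) = 0.7805; e^(−k_r t) = e^(−1.22×1.400) = 0.1812.
D = 5.923 × (0.7805 − 0.1812) + 2.34 × 0.1812 = 3.549 + 0.4241 = 3.973 mg/L.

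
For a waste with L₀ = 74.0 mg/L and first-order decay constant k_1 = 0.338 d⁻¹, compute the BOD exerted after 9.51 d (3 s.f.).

y_t = L₀(1 − e^(−k_1 t)) = 74.0 × (1 − e^(−0.338×9.51))
= 74.0 × (1 − 0.04018) = 74.0 × 0.9598 = 71.03 mg/L.

y ≈ 71.0 mg/L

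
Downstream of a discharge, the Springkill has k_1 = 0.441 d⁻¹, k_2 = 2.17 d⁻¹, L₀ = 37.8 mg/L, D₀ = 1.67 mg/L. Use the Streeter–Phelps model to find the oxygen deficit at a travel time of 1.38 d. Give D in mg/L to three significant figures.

D ≈ 4.85 mg/L

k_1 L₀/(k_2−k_1) = 0.441×37.8/(2.17−0.441) = 16.67/1.729 = 9.641 mg/L.
e^(−k_1 t) = e^(−0.441×1.380) = 0.5441; e^(−k_2 t) = e^(−2.17×1.380) = 0.05006.
D = 9.641 × (0.5441 − 0.05006) + 1.67 × 0.05006 = 4.763 + 0.08359 = 4.847 mg/L.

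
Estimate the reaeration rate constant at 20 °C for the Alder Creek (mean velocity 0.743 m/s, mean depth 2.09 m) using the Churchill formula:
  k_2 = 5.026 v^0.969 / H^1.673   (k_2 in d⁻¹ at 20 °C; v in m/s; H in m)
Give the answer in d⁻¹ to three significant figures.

k_2 = 5.026 × 0.743^0.969 / 2.09^1.673 = 5.026 × 0.7499 / 3.432 = 1.098 d⁻¹.

k_2 ≈ 1.10 d⁻¹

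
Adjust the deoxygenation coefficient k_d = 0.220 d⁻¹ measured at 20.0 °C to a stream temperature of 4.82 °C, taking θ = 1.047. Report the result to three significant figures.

k_d(T₂) = k_d(T₁) · θ^(T₂−T₁) = 0.220 × 1.047^(4.82−20.0)
= 0.220 × 1.047^-15.2 = 0.220 × 0.4980 = 0.1096 d⁻¹.

k_d ≈ 0.110 d⁻¹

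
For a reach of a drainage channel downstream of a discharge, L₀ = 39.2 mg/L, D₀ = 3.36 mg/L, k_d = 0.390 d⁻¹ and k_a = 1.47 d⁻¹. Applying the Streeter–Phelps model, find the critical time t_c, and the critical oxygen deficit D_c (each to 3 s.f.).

With k_a/k_d = 3.769 and 1 − D₀(k_a−k_d)/(k_d L₀) = 0.7626,
t_c = ln(3.769 × 0.7626) / (1.47 − 0.390) = ln(2.875) / 1.080 = 1.056/1.080 = 0.9777 d.
L(t_c) = L₀ e^(−k_d t_c) = 39.2 × 0.6830 = 26.77 mg/L, and at the critical point k_a D_c = k_d L, so D_c = (0.390/1.47) × 26.77 = 7.103 mg/L.

t_c ≈ 0.978 d; D_c ≈ 7.10 mg/L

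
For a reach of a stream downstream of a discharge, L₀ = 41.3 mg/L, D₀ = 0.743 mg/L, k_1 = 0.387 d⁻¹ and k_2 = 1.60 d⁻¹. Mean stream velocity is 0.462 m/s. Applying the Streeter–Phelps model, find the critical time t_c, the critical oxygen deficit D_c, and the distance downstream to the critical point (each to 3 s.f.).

t_c = [1/(k_2−k_1)] ln[(k_2/k_1)(1 − D₀(k_2−k_1)/(k_1 L₀))]
= [1/(1.60−0.387)] ln[(1.60/0.387)(1 − 0.743×1.213/(0.387×41.3))]
= (1/1.213) ln[4.134 × 0.9436] = 0.8244 × ln(3.901) = 0.8244 × 1.361 = 1.122 d.
L(t_c) = L₀ e^(−k_1 t_c) = 41.3 × 0.6477 = 26.75 mg/L, and at the critical point k_2 D_c = k_1 L, so D_c = (0.387/1.60) × 26.75 = 6.470 mg/L.
x_c = v t_c = 0.462 m/s × 1.122 d × 86400 s/d = 44800 m ≈ 44.8 km.

t_c ≈ 1.12 d; D_c ≈ 6.47 mg/L; x_c ≈ 44.8 km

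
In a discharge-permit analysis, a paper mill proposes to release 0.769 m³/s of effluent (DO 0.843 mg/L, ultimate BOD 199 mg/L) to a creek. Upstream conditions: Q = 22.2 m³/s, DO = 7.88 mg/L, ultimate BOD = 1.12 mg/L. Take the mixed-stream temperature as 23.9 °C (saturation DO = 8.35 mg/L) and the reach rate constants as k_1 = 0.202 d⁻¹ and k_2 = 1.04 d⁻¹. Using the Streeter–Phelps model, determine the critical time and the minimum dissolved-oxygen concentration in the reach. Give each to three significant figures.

t_c ≈ 1.39 d; minimum DO ≈ 7.21 mg/L

Mixed DO = (22.2×7.88 + 0.769×0.843)/(22.2+0.769) = 175.6/22.97 = 7.644 mg/L.
Mixed L₀ = (22.2×1.12 + 0.769×199)/(22.97) = 177.9/22.97 = 7.745 mg/L.
Initial deficit D₀ = C_s − DO₀ = 8.35 − 7.644 = 0.7056 mg/L.
t_c = (1/0.8380) ln[(1.04/0.202)(1 − 0.7056×0.8380/(0.202×7.745))] = 1.193 × ln(3.203) = 1.389 d.
D_c = (0.202/1.04) × 7.745 × e^(−0.202×1.389) = 0.1942 × 7.745 × 0.7553 = 1.136 mg/L.
Minimum DO = 8.35 − 1.136 = 7.214 mg/L.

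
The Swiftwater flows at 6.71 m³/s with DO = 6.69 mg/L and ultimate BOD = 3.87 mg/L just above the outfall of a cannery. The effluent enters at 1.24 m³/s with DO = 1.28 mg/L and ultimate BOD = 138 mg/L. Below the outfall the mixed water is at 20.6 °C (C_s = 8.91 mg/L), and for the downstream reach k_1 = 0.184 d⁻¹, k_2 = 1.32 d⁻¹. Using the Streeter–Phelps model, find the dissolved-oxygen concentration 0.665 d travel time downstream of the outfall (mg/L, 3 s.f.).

DO ≈ 5.75 mg/L

Mixed DO = (6.71×6.69 + 1.24×1.28)/(6.71+1.24) = 46.48/7.950 = 5.846 mg/L.
Mixed L₀ = (6.71×3.87 + 1.24×138)/(7.950) = 197.1/7.950 = 24.79 mg/L.
Initial deficit D₀ = C_s − DO₀ = 8.91 − 5.846 = 3.064 mg/L.
D(0.665) = [0.184×24.79/(1.32−0.184)](e^(−0.184×0.665) − e^(−1.32×0.665)) + 3.064 e^(−1.32×0.665)
= 4.015 × (0.8848 − 0.4157) + 3.064 × 0.4157 = 3.157 mg/L.
DO = 8.91 − 3.157 = 5.753 mg/L.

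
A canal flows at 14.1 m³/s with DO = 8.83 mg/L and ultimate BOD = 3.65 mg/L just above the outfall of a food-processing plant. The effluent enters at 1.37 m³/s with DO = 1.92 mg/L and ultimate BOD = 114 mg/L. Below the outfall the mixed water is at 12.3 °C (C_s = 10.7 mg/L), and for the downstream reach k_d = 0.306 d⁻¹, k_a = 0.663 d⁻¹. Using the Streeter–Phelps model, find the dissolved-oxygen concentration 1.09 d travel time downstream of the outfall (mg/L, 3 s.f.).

DO ≈ 6.84 mg/L

Mixed DO = (14.1×8.83 + 1.37×1.92)/(14.1+1.37) = 127.1/15.47 = 8.218 mg/L.
Mixed L₀ = (14.1×3.65 + 1.37×114)/(15.47) = 207.6/15.47 = 13.42 mg/L.
Initial deficit D₀ = C_s − DO₀ = 10.7 − 8.218 = 2.482 mg/L.
D(1.09) = [0.306×13.42/(0.663−0.306)](e^(−0.306×1.09) − e^(−0.663×1.09)) + 2.482 e^(−0.663×1.09)
= 11.50 × (0.7164 − 0.4855) + 2.482 × 0.4855 = 3.862 mg/L.
DO = 10.7 − 3.862 = 6.838 mg/L.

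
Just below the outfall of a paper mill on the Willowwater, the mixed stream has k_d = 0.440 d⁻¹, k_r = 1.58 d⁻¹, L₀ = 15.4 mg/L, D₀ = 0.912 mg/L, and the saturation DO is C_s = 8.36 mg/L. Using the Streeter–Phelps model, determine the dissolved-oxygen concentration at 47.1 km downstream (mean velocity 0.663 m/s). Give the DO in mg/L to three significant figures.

DO ≈ 5.59 mg/L

Travel time t = x/v = 47.1 km / (0.663 m/s) = 47100 m / 0.663 m/s = 71040 s = 0.8222 d.
k_d L₀/(k_r−k_d) = 0.440×15.4/(1.58−0.440) = 6.776/1.140 = 5.944 mg/L.
e^(−k_d t) = e^(−0.440×0.8222) = 0.6964; e^(−k_r t) = e^(−1.58×0.8222) = 0.2728.
D = 5.944 × (0.6964 − 0.2728) + 0.912 × 0.2728 = 2.518 + 0.2488 = 2.767 mg/L.
DO = C_s − D = 8.36 − 2.767 = 5.593 mg/L.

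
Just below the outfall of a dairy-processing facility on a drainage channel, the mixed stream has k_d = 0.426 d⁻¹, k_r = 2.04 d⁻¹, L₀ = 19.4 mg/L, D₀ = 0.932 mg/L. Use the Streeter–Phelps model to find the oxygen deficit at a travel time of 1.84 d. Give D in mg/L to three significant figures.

D ≈ 2.24 mg/L

k_d L₀/(k_r−k_d) = 0.426×19.4/(2.04−0.426) = 8.264/1.614 = 5.120 mg/L.
e^(−k_d t) = e^(−0.426×1.840) = 0.4566; e^(−k_r t) = e^(−2.04×1.840) = 0.02343.
D = 5.120 × (0.4566 − 0.02343) + 0.932 × 0.02343 = 2.218 + 0.02184 = 2.240 mg/L.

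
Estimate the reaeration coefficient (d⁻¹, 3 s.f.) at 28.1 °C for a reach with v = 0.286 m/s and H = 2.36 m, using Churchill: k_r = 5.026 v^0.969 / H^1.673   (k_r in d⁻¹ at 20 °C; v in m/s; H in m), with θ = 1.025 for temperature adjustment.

k_r(20) = 5.026 × 0.286^0.969 / 2.36^1.673 = 5.026 × 0.2973 / 4.206 = 0.3553 d⁻¹.
k_r(28.1) = 0.3553 × 1.025^(28.1−20) = 0.3553 × 1.221 = 0.4339 d⁻¹.

k_r ≈ 0.434 d⁻¹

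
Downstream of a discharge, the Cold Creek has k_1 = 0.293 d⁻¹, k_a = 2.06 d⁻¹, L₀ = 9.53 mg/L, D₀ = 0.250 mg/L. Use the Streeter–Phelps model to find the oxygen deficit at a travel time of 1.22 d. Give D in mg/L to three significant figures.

D ≈ 0.998 mg/L

k_1 L₀/(k_a−k_1) = 0.293×9.53/(2.06−0.293) = 2.792/1.767 = 1.580 mg/L.
e^(−k_1 t) = e^(−0.293×1.220) = 0.6995; e^(−k_a t) = e^(−2.06×1.220) = 0.08101.
D = 1.580 × (0.6995 − 0.08101) + 0.250 × 0.08101 = 0.9773 + 0.02025 = 0.9975 mg/L.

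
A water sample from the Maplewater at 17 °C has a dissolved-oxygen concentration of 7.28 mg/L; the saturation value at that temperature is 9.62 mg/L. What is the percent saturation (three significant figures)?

75.7 % saturation

% saturation = C/C_s × 100 = 7.28/9.62 × 100 = 75.7 %.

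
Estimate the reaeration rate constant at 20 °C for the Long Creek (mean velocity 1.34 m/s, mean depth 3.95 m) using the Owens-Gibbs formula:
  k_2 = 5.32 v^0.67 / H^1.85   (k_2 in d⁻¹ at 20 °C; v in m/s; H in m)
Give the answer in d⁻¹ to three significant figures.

k_2 ≈ 0.510 d⁻¹

k_2 = 5.32 × 1.34^0.67 / 3.95^1.85 = 5.32 × 1.217 / 12.70 = 0.5098 d⁻¹.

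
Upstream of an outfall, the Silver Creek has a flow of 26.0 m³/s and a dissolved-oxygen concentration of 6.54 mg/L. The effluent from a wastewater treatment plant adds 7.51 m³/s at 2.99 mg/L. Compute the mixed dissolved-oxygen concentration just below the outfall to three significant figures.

Flow-weighted mixing: C = (Q_r C_r + Q_w C_w)/(Q_r + Q_w)
= (26.0×6.54 + 7.51×2.99)/(26.0 + 7.51) = 192.5/33.51 = 5.744 mg/L.

5.74 mg/L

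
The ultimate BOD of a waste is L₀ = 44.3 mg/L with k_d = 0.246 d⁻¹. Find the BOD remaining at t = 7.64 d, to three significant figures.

L ≈ 6.76 mg/L

L_t = L₀ e^(−k_d t) = 44.3 × e^(−0.246×7.64) = 44.3 × 0.1527 = 6.764 mg/L.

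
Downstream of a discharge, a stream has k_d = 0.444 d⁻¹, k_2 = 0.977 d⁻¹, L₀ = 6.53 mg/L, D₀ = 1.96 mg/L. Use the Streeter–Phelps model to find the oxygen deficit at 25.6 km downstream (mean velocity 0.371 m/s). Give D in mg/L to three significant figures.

Travel time t = x/v = 25.6 km / (0.371 m/s) = 25600 m / 0.371 m/s = 69000 s = 0.7986 d.
k_d L₀/(k_2−k_d) = 0.444×6.53/(0.977−0.444) = 2.899/0.5330 = 5.440 mg/L.
e^(−k_d t) = e^(−0.444×0.7986) = 0.7015; e^(−k_2 t) = e^(−0.977×0.7986) = 0.4583.
D = 5.440 × (0.7015 − 0.4583) + 1.96 × 0.4583 = 1.323 + 0.8982 = 2.221 mg/L.

D ≈ 2.22 mg/L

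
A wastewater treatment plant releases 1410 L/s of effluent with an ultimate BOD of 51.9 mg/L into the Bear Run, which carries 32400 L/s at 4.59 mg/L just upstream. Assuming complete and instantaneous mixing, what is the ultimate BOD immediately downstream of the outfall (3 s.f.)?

Flow-weighted mixing: C = (Q_r C_r + Q_w C_w)/(Q_r + Q_w)
= (32400×4.59 + 1410×51.9)/(32400 + 1410) = 221900/33810 = 6.563 mg/L.

6.56 mg/L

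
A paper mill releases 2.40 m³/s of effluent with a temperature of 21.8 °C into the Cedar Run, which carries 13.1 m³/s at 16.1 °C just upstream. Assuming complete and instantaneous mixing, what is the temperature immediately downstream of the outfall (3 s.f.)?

17.0 °C

Flow-weighted mixing: C = (Q_r C_r + Q_w C_w)/(Q_r + Q_w)
= (13.1×16.1 + 2.40×21.8)/(13.1 + 2.40) = 263.2/15.50 = 16.98 °C.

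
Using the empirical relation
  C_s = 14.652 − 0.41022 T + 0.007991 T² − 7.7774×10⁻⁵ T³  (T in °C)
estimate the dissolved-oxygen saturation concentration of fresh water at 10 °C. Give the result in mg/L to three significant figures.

C_s ≈ 11.3 mg/L

C_s = 14.652 − 0.41022×10 + 0.007991×10² − 7.7774×10⁻⁵×10³ = 11.27 mg/L.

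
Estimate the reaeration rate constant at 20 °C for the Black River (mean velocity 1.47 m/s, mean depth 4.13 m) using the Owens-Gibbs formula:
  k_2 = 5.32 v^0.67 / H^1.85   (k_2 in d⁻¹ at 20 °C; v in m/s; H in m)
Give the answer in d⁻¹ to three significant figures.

k_2 = 5.32 × 1.47^0.67 / 4.13^1.85 = 5.32 × 1.295 / 13.79 = 0.4995 d⁻¹.

k_2 ≈ 0.499 d⁻¹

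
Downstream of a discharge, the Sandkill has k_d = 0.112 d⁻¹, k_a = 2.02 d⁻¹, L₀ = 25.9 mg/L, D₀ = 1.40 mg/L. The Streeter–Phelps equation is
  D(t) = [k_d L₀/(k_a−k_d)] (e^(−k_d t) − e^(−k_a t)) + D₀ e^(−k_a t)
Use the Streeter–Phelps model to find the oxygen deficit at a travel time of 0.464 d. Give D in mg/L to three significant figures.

k_d L₀/(k_a−k_d) = 0.112×25.9/(2.02−0.112) = 2.901/1.908 = 1.520 mg/L.
e^(−k_d t) = e^(−0.112×0.4640) = 0.9494; e^(−k_a t) = e^(−2.02×0.4640) = 0.3917.
D = 1.520 × (0.9494 − 0.3917) + 1.40 × 0.3917 = 0.8478 + 0.5484 = 1.396 mg/L.

D ≈ 1.40 mg/L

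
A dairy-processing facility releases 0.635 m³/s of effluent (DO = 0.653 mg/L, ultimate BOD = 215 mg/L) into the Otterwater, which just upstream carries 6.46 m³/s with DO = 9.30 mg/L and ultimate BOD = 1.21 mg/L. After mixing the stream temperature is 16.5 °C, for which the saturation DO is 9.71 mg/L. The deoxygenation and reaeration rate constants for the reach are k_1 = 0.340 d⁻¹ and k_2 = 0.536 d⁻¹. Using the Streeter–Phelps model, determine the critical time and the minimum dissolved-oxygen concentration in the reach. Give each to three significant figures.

t_c ≈ 2.15 d; minimum DO ≈ 3.49 mg/L

Mixed DO = (6.46×9.30 + 0.635×0.653)/(6.46+0.635) = 60.49/7.095 = 8.526 mg/L.
Mixed L₀ = (6.46×1.21 + 0.635×215)/(7.095) = 144.3/7.095 = 20.34 mg/L.
Initial deficit D₀ = C_s − DO₀ = 9.71 − 8.526 = 1.184 mg/L.
t_c = (1/0.1960) ln[(0.536/0.340)(1 − 1.184×0.1960/(0.340×20.34))] = 5.102 × ln(1.524) = 2.148 d.
D_c = (0.340/0.536) × 20.34 × e^(−0.340×2.148) = 0.6343 × 20.34 × 0.4817 = 6.216 mg/L.
Minimum DO = 9.71 − 6.216 = 3.494 mg/L.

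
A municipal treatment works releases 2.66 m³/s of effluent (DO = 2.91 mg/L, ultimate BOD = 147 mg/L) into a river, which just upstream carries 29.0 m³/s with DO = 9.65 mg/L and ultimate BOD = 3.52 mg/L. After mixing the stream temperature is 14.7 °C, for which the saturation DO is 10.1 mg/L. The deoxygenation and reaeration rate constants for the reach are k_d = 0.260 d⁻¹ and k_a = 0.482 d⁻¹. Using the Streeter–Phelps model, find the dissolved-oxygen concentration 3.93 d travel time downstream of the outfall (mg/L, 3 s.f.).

Mixed DO = (29.0×9.65 + 2.66×2.91)/(29.0+2.66) = 287.6/31.66 = 9.084 mg/L.
Mixed L₀ = (29.0×3.52 + 2.66×147)/(31.66) = 493.1/31.66 = 15.57 mg/L.
Initial deficit D₀ = C_s − DO₀ = 10.1 − 9.084 = 1.016 mg/L.
D(3.93) = [0.260×15.57/(0.482−0.260)](e^(−0.260×3.93) − e^(−0.482×3.93)) + 1.016 e^(−0.482×3.93)
= 18.24 × (0.3599 − 0.1504) + 1.016 × 0.1504 = 3.975 mg/L.
DO = 10.1 − 3.975 = 6.125 mg/L.

DO ≈ 6.13 mg/L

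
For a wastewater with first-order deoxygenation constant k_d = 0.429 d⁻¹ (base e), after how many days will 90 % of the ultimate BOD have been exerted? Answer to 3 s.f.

t ≈ 5.37 d

y/L₀ = 1 − e^(−k_d t) = 0.90 ⇒ e^(−k_d t) = 0.100
t = −ln(0.100) / 0.429 = 2.303 / 0.429 = 5.367 d.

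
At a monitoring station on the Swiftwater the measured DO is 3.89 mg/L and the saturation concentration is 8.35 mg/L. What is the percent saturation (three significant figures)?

46.6 % saturation

% saturation = C/C_s × 100 = 3.89/8.35 × 100 = 46.6 %.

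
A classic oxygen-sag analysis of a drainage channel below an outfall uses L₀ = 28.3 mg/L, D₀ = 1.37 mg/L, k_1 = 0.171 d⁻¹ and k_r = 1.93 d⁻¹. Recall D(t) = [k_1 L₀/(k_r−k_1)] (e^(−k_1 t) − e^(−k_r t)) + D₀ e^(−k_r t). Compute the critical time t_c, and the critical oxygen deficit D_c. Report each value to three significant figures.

t_c ≈ 0.986 d; D_c ≈ 2.12 mg/L

t_c = [1/(k_r−k_1)] ln[(k_r/k_1)(1 − D₀(k_r−k_1)/(k_1 L₀))]
= [1/(1.93−0.171)] ln[(1.93/0.171)(1 − 1.37×1.759/(0.171×28.3))]
= (1/1.759) ln[11.29 × 0.5020] = 0.5685 × ln(5.666) = 0.5685 × 1.735 = 0.9861 d.
D_c = (k_1/k_r) L₀ e^(−k_1 t_c) = (0.171/1.93) × 28.3 × e^(−0.171×0.9861) = 0.08860 × 28.3 × 0.8448 = 2.118 mg/L.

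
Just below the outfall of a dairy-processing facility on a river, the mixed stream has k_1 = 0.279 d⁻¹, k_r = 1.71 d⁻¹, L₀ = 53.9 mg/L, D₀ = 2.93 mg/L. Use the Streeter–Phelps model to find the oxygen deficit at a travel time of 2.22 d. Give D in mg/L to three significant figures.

k_1 L₀/(k_r−k_1) = 0.279×53.9/(1.71−0.279) = 15.04/1.431 = 10.51 mg/L.
e^(−k_1 t) = e^(−0.279×2.220) = 0.5383; e^(−k_r t) = e^(−1.71×2.220) = 0.02246.
D = 10.51 × (0.5383 − 0.02246) + 2.93 × 0.02246 = 5.421 + 0.06580 = 5.486 mg/L.

D ≈ 5.49 mg/L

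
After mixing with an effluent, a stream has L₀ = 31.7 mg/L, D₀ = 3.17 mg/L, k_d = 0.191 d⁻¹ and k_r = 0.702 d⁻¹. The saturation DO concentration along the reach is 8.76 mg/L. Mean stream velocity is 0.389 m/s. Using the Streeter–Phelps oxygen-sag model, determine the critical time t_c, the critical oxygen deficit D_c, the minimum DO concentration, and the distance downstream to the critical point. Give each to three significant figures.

t_c ≈ 1.94 d; D_c ≈ 5.96 mg/L; min DO ≈ 2.80 mg/L; x_c ≈ 65.1 km

t_c = [1/(k_r−k_d)] ln[(k_r/k_d)(1 − D₀(k_r−k_d)/(k_d L₀))]
= [1/(0.702−0.191)] ln[(0.702/0.191)(1 − 3.17×0.5110/(0.191×31.7))]
= (1/0.5110) ln[3.675 × 0.7325] = 1.957 × ln(2.692) = 1.957 × 0.9903 = 1.938 d.
D_c = (k_d/k_r) L₀ e^(−k_d t_c) = (0.191/0.702) × 31.7 × e^(−0.191×1.938) = 0.2721 × 31.7 × 0.6906 = 5.957 mg/L.
Minimum DO = C_s − D_c = 8.76 − 5.957 = 2.803 mg/L.
x_c = v t_c = 0.389 m/s × 1.938 d × 86400 s/d = 65140 m ≈ 65.1 km.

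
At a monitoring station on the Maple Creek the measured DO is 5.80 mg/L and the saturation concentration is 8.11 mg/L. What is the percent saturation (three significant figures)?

71.5 % saturation

% saturation = C/C_s × 100 = 5.80/8.11 × 100 = 71.5 %.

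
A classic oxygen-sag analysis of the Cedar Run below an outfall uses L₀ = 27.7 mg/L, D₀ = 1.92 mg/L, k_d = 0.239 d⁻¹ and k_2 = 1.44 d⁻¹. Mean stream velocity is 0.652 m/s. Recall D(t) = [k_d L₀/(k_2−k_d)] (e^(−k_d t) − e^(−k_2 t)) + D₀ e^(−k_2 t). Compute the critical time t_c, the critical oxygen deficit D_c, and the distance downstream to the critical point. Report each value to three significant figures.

At the critical point dD/dt = 0, so k_d L₀ e^(−k_d t) = k_2 D. Substituting D(t) from the Streeter–Phelps equation and solving for t gives
t_c = ln[(k_2/k_d)(1 − D₀(k_2−k_d)/(k_d L₀))] / (k_2−k_d).
Here k_2−k_d = 1.201 d⁻¹ and 1 − D₀(k_2−k_d)/(k_d L₀) = 1 − 1.92×1.201/(0.239×27.7) = 0.6517, so
t_c = ln(6.025 × 0.6517) / 1.201 = 1.368 / 1.201 = 1.139 d.
D_c = (k_d/k_2) L₀ e^(−k_d t_c) = (0.239/1.44) × 27.7 × e^(−0.239×1.139) = 0.1660 × 27.7 × 0.7617 = 3.502 mg/L.
x_c = v t_c = 0.652 m/s × 1.139 d × 86400 s/d = 64150 m ≈ 64.2 km.

t_c ≈ 1.14 d; D_c ≈ 3.50 mg/L; x_c ≈ 64.2 km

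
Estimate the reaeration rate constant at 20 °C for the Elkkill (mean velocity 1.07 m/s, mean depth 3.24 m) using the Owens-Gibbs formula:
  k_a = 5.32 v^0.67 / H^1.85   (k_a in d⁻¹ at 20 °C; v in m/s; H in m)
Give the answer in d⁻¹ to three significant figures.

k_a = 5.32 × 1.07^0.67 / 3.24^1.85 = 5.32 × 1.046 / 8.801 = 0.6325 d⁻¹.

k_a ≈ 0.633 d⁻¹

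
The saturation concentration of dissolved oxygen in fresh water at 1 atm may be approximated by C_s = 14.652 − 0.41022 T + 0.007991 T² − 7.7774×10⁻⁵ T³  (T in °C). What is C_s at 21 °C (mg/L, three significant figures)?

C_s ≈ 8.84 mg/L

C_s = 14.652 − 0.41022×21 + 0.007991×21² − 7.7774×10⁻⁵×21³ = 8.841 mg/L.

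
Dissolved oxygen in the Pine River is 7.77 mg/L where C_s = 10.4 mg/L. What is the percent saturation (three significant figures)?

74.7 % saturation

% saturation = C/C_s × 100 = 7.77/10.4 × 100 = 74.7 %.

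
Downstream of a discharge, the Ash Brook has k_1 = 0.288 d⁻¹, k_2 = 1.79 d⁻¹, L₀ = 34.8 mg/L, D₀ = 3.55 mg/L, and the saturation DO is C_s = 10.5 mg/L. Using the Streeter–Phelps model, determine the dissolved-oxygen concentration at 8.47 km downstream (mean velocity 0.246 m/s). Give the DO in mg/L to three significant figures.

Travel time t = x/v = 8.47 km / (0.246 m/s) = 8470 m / 0.246 m/s = 34430 s = 0.3985 d.
k_1 L₀/(k_2−k_1) = 0.288×34.8/(1.79−0.288) = 10.02/1.502 = 6.673 mg/L.
e^(−k_1 t) = e^(−0.288×0.3985) = 0.8916; e^(−k_2 t) = e^(−1.79×0.3985) = 0.4900.
D = 6.673 × (0.8916 − 0.4900) + 3.55 × 0.4900 = 2.679 + 1.740 = 4.419 mg/L.
DO = C_s − D = 10.5 − 4.419 = 6.081 mg/L.

DO ≈ 6.08 mg/L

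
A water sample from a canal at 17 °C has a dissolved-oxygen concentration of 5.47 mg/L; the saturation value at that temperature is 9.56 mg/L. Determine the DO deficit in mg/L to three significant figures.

D = C_s − C = 9.56 − 5.47 = 4.09 mg/L.

D ≈ 4.09 mg/L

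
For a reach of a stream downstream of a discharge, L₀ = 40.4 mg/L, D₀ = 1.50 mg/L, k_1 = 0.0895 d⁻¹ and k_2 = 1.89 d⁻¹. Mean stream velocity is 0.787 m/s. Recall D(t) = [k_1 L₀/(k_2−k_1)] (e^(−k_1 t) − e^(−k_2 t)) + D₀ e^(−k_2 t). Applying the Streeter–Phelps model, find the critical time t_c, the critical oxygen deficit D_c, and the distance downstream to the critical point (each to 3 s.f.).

With k_2/k_1 = 21.12 and 1 − D₀(k_2−k_1)/(k_1 L₀) = 0.2531,
t_c = ln(21.12 × 0.2531) / (1.89 − 0.0895) = ln(5.344) / 1.800 = 1.676/1.800 = 0.9309 d.
L(t_c) = L₀ e^(−k_1 t_c) = 40.4 × 0.9201 = 37.17 mg/L, and at the critical point k_2 D_c = k_1 L, so D_c = (0.0895/1.89) × 37.17 = 1.760 mg/L.
x_c = v t_c = 0.787 m/s × 0.9309 d × 86400 s/d = 63300 m ≈ 63.3 km.

t_c ≈ 0.931 d; D_c ≈ 1.76 mg/L; x_c ≈ 63.3 km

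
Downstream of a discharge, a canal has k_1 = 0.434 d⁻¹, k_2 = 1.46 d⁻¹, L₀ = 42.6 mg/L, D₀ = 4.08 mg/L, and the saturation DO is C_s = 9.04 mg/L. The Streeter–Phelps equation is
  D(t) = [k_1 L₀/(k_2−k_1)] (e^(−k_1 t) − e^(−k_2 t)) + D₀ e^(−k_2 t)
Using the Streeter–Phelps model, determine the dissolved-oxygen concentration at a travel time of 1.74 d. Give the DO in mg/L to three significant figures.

k_1 L₀/(k_2−k_1) = 0.434×42.6/(1.46−0.434) = 18.49/1.026 = 18.02 mg/L.
e^(−k_1 t) = e^(−0.434×1.740) = 0.4699; e^(−k_2 t) = e^(−1.46×1.740) = 0.07883.
D = 18.02 × (0.4699 − 0.07883) + 4.08 × 0.07883 = 7.048 + 0.3216 = 7.369 mg/L.
DO = C_s − D = 9.04 − 7.369 = 1.671 mg/L.

DO ≈ 1.67 mg/L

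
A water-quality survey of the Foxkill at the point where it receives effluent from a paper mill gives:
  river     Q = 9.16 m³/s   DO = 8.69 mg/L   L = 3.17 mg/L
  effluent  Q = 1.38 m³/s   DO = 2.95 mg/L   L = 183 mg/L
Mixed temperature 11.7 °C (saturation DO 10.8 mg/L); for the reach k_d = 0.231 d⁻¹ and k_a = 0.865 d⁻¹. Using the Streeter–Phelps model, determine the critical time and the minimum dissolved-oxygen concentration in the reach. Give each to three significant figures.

t_c ≈ 1.53 d; minimum DO ≈ 5.79 mg/L

Mixed DO = (9.16×8.69 + 1.38×2.95)/(9.16+1.38) = 83.67/10.54 = 7.938 mg/L.
Mixed L₀ = (9.16×3.17 + 1.38×183)/(10.54) = 281.6/10.54 = 26.72 mg/L.
Initial deficit D₀ = C_s − DO₀ = 10.8 − 7.938 = 2.862 mg/L.
t_c = (1/0.6340) ln[(0.865/0.231)(1 − 2.862×0.6340/(0.231×26.72))] = 1.577 × ln(2.644) = 1.533 d.
D_c = (0.231/0.865) × 26.72 × e^(−0.231×1.533) = 0.2671 × 26.72 × 0.7017 = 5.006 mg/L.
Minimum DO = 10.8 − 5.006 = 5.794 mg/L.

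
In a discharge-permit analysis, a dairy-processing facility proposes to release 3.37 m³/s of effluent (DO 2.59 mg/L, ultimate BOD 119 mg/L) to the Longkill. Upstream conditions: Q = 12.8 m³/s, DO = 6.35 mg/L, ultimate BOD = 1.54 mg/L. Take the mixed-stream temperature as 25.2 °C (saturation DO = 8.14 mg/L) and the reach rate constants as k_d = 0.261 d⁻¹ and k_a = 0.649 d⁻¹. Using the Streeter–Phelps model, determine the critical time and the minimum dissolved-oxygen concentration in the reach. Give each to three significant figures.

Mixed DO = (12.8×6.35 + 3.37×2.59)/(12.8+3.37) = 90.01/16.17 = 5.566 mg/L.
Mixed L₀ = (12.8×1.54 + 3.37×119)/(16.17) = 420.7/16.17 = 26.02 mg/L.
Initial deficit D₀ = C_s − DO₀ = 8.14 − 5.566 = 2.574 mg/L.
t_c = (1/0.3880) ln[(0.649/0.261)(1 − 2.574×0.3880/(0.261×26.02))] = 2.577 × ln(2.121) = 1.938 d.
D_c = (0.261/0.649) × 26.02 × e^(−0.261×1.938) = 0.4022 × 26.02 × 0.6030 = 6.310 mg/L.
Minimum DO = 8.14 − 6.310 = 1.830 mg/L.

t_c ≈ 1.94 d; minimum DO ≈ 1.83 mg/L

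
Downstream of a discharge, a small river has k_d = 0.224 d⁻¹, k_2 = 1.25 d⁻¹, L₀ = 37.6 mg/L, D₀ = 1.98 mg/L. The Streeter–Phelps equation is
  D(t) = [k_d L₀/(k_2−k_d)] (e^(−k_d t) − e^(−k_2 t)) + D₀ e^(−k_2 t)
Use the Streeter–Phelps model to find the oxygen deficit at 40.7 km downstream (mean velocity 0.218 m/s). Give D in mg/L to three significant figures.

Travel time t = x/v = 40.7 km / (0.218 m/s) = 40700 m / 0.218 m/s = 186700 s = 2.161 d.
k_d L₀/(k_2−k_d) = 0.224×37.6/(1.25−0.224) = 8.422/1.026 = 8.209 mg/L.
e^(−k_d t) = e^(−0.224×2.161) = 0.6163; e^(−k_2 t) = e^(−1.25×2.161) = 0.06713.
D = 8.209 × (0.6163 − 0.06713) + 1.98 × 0.06713 = 4.508 + 0.1329 = 4.641 mg/L.

D ≈ 4.64 mg/L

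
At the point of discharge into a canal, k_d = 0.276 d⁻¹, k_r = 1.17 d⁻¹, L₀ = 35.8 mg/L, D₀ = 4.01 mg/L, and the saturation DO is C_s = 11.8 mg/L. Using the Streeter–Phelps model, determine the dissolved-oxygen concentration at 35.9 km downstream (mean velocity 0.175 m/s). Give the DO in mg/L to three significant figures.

DO ≈ 6.50 mg/L

Travel time t = x/v = 35.9 km / (0.175 m/s) = 35900 m / 0.175 m/s = 205100 s = 2.374 d.
k_d L₀/(k_r−k_d) = 0.276×35.8/(1.17−0.276) = 9.881/0.8940 = 11.05 mg/L.
e^(−k_d t) = e^(−0.276×2.374) = 0.5193; e^(−k_r t) = e^(−1.17×2.374) = 0.06216.
D = 11.05 × (0.5193 − 0.06216) + 4.01 × 0.06216 = 5.052 + 0.2493 = 5.301 mg/L.
DO = C_s − D = 11.8 − 5.301 = 6.499 mg/L.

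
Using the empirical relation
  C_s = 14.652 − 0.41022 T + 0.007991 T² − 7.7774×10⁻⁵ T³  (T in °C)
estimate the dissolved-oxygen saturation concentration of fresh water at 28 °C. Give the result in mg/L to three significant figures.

C_s ≈ 7.72 mg/L

C_s = 14.652 − 0.41022×28 + 0.007991×28² − 7.7774×10⁻⁵×28³ = 7.723 mg/L.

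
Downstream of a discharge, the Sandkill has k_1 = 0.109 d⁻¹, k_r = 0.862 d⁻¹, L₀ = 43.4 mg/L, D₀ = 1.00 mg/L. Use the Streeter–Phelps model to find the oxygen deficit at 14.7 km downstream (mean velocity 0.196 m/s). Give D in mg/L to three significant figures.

D ≈ 3.22 mg/L

Travel time t = x/v = 14.7 km / (0.196 m/s) = 14700 m / 0.196 m/s = 75000 s = 0.8681 d.
k_1 L₀/(k_r−k_1) = 0.109×43.4/(0.862−0.109) = 4.731/0.7530 = 6.282 mg/L.
e^(−k_1 t) = e^(−0.109×0.8681) = 0.9097; e^(−k_r t) = e^(−0.862×0.8681) = 0.4732.
D = 6.282 × (0.9097 − 0.4732) + 1.00 × 0.4732 = 2.742 + 0.4732 = 3.216 mg/L.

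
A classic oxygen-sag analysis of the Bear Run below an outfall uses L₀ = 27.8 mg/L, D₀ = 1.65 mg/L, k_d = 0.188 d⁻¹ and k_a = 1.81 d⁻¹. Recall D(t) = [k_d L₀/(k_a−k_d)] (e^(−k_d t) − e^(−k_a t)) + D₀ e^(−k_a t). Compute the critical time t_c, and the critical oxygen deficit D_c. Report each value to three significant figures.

At the critical point dD/dt = 0, so k_d L₀ e^(−k_d t) = k_a D. Substituting D(t) from the Streeter–Phelps equation and solving for t gives
t_c = ln[(k_a/k_d)(1 − D₀(k_a−k_d)/(k_d L₀))] / (k_a−k_d).
Here k_a−k_d = 1.622 d⁻¹ and 1 − D₀(k_a−k_d)/(k_d L₀) = 1 − 1.65×1.622/(0.188×27.8) = 0.4879, so
t_c = ln(9.628 × 0.4879) / 1.622 = 1.547 / 1.622 = 0.9538 d.
D_c = (k_d/k_a) L₀ e^(−k_d t_c) = (0.188/1.81) × 27.8 × e^(−0.188×0.9538) = 0.1039 × 27.8 × 0.8358 = 2.414 mg/L.

t_c ≈ 0.954 d; D_c ≈ 2.41 mg/L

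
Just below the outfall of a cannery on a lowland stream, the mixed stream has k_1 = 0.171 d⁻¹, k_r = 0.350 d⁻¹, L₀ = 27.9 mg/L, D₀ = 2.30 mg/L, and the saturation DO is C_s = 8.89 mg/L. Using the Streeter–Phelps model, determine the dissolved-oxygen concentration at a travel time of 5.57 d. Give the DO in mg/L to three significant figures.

DO ≈ 2.07 mg/L

k_1 L₀/(k_r−k_1) = 0.171×27.9/(0.350−0.171) = 4.771/0.1790 = 26.65 mg/L.
e^(−k_1 t) = e^(−0.171×5.570) = 0.3858; e^(−k_r t) = e^(−0.350×5.570) = 0.1423.
D = 26.65 × (0.3858 − 0.1423) + 2.30 × 0.1423 = 6.488 + 0.3274 = 6.816 mg/L.
DO = C_s − D = 8.89 − 6.816 = 2.074 mg/L.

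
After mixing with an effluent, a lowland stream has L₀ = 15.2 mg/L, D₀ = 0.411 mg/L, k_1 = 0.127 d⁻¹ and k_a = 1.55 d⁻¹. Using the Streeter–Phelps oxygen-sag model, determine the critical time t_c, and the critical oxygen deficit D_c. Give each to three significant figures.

t_c = [1/(k_a−k_1)] ln[(k_a/k_1)(1 − D₀(k_a−k_1)/(k_1 L₀))]
= [1/(1.55−0.127)] ln[(1.55/0.127)(1 − 0.411×1.423/(0.127×15.2))]
= (1/1.423) ln[12.20 × 0.6970] = 0.7027 × ln(8.507) = 0.7027 × 2.141 = 1.504 d.
L(t_c) = L₀ e^(−k_1 t_c) = 15.2 × 0.8261 = 12.56 mg/L, and at the critical point k_a D_c = k_1 L, so D_c = (0.127/1.55) × 12.56 = 1.029 mg/L.

t_c ≈ 1.50 d; D_c ≈ 1.03 mg/L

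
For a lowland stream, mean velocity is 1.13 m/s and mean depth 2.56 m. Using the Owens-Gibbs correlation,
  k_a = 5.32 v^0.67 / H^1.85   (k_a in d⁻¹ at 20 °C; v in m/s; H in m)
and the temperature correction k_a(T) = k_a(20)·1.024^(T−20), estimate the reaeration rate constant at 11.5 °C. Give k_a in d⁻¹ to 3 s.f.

k_a(20) = 5.32 × 1.13^0.67 / 2.56^1.85 = 5.32 × 1.085 / 5.692 = 1.014 d⁻¹.
k_a(11.5) = 1.014 × 1.024^(11.5−20) = 1.014 × 0.8174 = 0.8292 d⁻¹.

k_a ≈ 0.829 d⁻¹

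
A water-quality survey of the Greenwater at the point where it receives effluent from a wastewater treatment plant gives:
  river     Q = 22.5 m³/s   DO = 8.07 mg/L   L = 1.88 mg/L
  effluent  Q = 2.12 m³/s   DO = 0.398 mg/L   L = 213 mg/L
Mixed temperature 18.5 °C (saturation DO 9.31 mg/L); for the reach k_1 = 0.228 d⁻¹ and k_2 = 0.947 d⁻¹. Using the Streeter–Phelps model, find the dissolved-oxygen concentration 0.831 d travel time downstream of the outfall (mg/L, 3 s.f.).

DO ≈ 6.08 mg/L

Mixed DO = (22.5×8.07 + 2.12×0.398)/(22.5+2.12) = 182.4/24.62 = 7.409 mg/L.
Mixed L₀ = (22.5×1.88 + 2.12×213)/(24.62) = 493.9/24.62 = 20.06 mg/L.
Initial deficit D₀ = C_s − DO₀ = 9.31 − 7.409 = 1.901 mg/L.
D(0.831) = [0.228×20.06/(0.947−0.228)](e^(−0.228×0.831) − e^(−0.947×0.831)) + 1.901 e^(−0.947×0.831)
= 6.361 × (0.8274 − 0.4552) + 1.901 × 0.4552 = 3.233 mg/L.
DO = 9.31 − 3.233 = 6.077 mg/L.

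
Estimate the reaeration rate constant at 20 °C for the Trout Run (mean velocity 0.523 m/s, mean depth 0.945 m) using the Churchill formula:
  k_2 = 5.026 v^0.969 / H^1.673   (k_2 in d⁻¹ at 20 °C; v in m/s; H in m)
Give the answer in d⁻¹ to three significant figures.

k_2 ≈ 2.95 d⁻¹

k_2 = 5.026 × 0.523^0.969 / 0.945^1.673 = 5.026 × 0.5336 / 0.9097 = 2.948 d⁻¹.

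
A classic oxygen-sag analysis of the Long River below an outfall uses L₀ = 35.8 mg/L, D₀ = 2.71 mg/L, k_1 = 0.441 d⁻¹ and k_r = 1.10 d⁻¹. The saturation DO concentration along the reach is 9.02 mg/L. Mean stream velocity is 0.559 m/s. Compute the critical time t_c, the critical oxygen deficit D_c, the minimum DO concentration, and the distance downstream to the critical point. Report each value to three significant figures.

t_c ≈ 1.20 d; D_c ≈ 8.44 mg/L; min DO ≈ 0.583 mg/L; x_c ≈ 58.2 km

With k_r/k_1 = 2.494 and 1 − D₀(k_r−k_1)/(k_1 L₀) = 0.8869,
t_c = ln(2.494 × 0.8869) / (1.10 − 0.441) = ln(2.212) / 0.6590 = 0.7940/0.6590 = 1.205 d.
D_c = (k_1/k_r) L₀ e^(−k_1 t_c) = (0.441/1.10) × 35.8 × e^(−0.441×1.205) = 0.4009 × 35.8 × 0.5878 = 8.437 mg/L.
Minimum DO = C_s − D_c = 9.02 − 8.437 = 0.5832 mg/L.
x_c = v t_c = 0.559 m/s × 1.205 d × 86400 s/d = 58190 m ≈ 58.2 km.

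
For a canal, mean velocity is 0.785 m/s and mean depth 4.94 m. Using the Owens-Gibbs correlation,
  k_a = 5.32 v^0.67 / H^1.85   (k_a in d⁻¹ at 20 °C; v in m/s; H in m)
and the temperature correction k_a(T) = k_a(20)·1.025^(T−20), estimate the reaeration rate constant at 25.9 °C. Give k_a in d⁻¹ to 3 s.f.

k_a(20) = 5.32 × 0.785^0.67 / 4.94^1.85 = 5.32 × 0.8503 / 19.20 = 0.2355 d⁻¹.
k_a(25.9) = 0.2355 × 1.025^(25.9−20) = 0.2355 × 1.157 = 0.2725 d⁻¹.

k_a ≈ 0.272 d⁻¹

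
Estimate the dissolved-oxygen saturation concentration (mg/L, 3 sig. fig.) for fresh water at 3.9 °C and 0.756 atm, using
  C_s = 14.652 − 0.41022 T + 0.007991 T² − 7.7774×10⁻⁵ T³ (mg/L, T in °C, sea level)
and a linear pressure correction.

At sea level: C_s = 14.652 − 0.41022×3.9 + 0.007991×3.9² − 7.7774×10⁻⁵×3.9³ = 13.17 mg/L.
Pressure correction: C_s' = 13.17 × 0.756 = 9.956 mg/L.

C_s ≈ 9.96 mg/L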